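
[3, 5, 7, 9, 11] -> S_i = 3 + 2*i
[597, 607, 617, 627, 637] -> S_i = 597 + 10*i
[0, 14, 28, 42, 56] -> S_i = 0 + 14*i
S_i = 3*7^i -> [3, 21, 147, 1029, 7203]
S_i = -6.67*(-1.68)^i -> [-6.67, 11.21, -18.83, 31.63, -53.13]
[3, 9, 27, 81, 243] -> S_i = 3*3^i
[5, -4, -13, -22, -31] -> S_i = 5 + -9*i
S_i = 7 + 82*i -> [7, 89, 171, 253, 335]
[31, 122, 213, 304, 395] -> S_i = 31 + 91*i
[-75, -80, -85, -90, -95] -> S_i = -75 + -5*i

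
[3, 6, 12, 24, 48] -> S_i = 3*2^i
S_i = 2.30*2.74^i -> [2.3, 6.3, 17.27, 47.31, 129.64]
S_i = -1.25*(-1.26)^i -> [-1.25, 1.58, -1.98, 2.5, -3.15]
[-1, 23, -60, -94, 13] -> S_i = Random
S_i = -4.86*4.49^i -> [-4.86, -21.82, -97.98, -439.92, -1975.25]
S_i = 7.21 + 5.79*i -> [7.21, 13.0, 18.79, 24.58, 30.37]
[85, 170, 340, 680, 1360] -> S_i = 85*2^i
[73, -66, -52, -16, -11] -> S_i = Random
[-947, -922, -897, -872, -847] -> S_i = -947 + 25*i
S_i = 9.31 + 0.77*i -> [9.31, 10.08, 10.85, 11.62, 12.39]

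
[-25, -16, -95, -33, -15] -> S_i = Random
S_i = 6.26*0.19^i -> [6.26, 1.19, 0.23, 0.04, 0.01]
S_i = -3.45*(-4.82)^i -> [-3.45, 16.63, -80.15, 386.33, -1862.12]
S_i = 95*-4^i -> [95, -380, 1520, -6080, 24320]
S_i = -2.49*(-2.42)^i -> [-2.49, 6.03, -14.58, 35.29, -85.4]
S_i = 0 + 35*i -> [0, 35, 70, 105, 140]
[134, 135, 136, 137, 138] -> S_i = 134 + 1*i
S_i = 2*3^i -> [2, 6, 18, 54, 162]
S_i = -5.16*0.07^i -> [-5.16, -0.36, -0.03, -0.0, -0.0]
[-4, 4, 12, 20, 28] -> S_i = -4 + 8*i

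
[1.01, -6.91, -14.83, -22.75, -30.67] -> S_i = 1.01 + -7.92*i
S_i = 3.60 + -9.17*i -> [3.6, -5.57, -14.74, -23.91, -33.08]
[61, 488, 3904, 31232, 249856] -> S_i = 61*8^i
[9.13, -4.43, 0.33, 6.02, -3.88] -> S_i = Random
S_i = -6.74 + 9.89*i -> [-6.74, 3.15, 13.04, 22.93, 32.82]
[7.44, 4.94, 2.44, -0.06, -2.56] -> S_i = 7.44 + -2.50*i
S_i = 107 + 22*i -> [107, 129, 151, 173, 195]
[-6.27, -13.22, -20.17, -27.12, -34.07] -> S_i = -6.27 + -6.95*i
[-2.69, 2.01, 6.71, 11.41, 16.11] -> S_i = -2.69 + 4.70*i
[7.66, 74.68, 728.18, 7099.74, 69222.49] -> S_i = 7.66*9.75^i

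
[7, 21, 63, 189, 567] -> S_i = 7*3^i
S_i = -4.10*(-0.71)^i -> [-4.1, 2.91, -2.07, 1.47, -1.04]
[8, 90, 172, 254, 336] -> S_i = 8 + 82*i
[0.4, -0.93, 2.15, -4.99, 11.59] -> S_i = 0.40*(-2.32)^i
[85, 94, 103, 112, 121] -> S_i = 85 + 9*i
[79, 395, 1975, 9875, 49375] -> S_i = 79*5^i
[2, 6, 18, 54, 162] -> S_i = 2*3^i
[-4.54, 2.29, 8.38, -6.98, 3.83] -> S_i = Random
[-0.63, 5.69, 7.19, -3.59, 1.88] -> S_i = Random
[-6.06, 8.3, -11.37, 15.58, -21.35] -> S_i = -6.06*(-1.37)^i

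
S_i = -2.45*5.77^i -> [-2.45, -14.14, -81.57, -470.65, -2715.62]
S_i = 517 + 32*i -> [517, 549, 581, 613, 645]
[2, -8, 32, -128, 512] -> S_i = 2*-4^i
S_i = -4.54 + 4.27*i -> [-4.54, -0.27, 4.0, 8.27, 12.54]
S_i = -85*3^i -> [-85, -255, -765, -2295, -6885]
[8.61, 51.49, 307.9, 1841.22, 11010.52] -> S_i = 8.61*5.98^i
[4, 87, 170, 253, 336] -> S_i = 4 + 83*i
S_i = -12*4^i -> [-12, -48, -192, -768, -3072]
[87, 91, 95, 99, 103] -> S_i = 87 + 4*i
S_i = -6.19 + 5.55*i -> [-6.19, -0.64, 4.91, 10.46, 16.01]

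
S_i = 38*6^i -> [38, 228, 1368, 8208, 49248]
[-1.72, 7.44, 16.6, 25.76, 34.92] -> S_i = -1.72 + 9.16*i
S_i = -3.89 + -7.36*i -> [-3.89, -11.25, -18.61, -25.97, -33.33]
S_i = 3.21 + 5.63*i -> [3.21, 8.84, 14.47, 20.1, 25.73]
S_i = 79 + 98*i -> [79, 177, 275, 373, 471]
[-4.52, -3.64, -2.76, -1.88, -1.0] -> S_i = -4.52 + 0.88*i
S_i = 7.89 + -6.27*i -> [7.89, 1.62, -4.65, -10.92, -17.19]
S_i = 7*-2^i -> [7, -14, 28, -56, 112]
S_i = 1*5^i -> [1, 5, 25, 125, 625]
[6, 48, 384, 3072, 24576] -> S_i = 6*8^i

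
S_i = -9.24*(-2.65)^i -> [-9.24, 24.49, -64.89, 171.95, -455.68]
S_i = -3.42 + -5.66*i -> [-3.42, -9.08, -14.74, -20.4, -26.06]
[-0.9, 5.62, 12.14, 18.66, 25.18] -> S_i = -0.90 + 6.52*i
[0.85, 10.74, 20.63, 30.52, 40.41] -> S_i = 0.85 + 9.89*i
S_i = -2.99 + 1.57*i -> [-2.99, -1.42, 0.15, 1.72, 3.29]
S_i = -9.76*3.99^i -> [-9.76, -38.94, -155.38, -619.97, -2473.67]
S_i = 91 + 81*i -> [91, 172, 253, 334, 415]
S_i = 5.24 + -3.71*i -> [5.24, 1.53, -2.18, -5.89, -9.6]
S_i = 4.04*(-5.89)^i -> [4.04, -23.8, 140.16, -825.52, 4862.31]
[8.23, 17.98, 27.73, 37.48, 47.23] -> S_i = 8.23 + 9.75*i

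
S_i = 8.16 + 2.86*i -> [8.16, 11.02, 13.88, 16.74, 19.6]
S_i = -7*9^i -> [-7, -63, -567, -5103, -45927]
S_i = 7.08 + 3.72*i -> [7.08, 10.8, 14.52, 18.24, 21.96]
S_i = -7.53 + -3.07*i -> [-7.53, -10.6, -13.67, -16.74, -19.81]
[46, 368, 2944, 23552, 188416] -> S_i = 46*8^i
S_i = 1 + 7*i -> [1, 8, 15, 22, 29]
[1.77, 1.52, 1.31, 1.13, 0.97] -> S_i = 1.77*0.86^i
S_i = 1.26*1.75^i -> [1.26, 2.2, 3.86, 6.75, 11.82]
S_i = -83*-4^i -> [-83, 332, -1328, 5312, -21248]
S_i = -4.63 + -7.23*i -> [-4.63, -11.86, -19.09, -26.32, -33.55]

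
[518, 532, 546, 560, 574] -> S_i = 518 + 14*i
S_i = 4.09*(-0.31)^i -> [4.09, -1.27, 0.39, -0.12, 0.04]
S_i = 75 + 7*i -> [75, 82, 89, 96, 103]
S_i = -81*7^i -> [-81, -567, -3969, -27783, -194481]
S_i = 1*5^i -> [1, 5, 25, 125, 625]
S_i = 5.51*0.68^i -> [5.51, 3.75, 2.55, 1.73, 1.18]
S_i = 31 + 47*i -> [31, 78, 125, 172, 219]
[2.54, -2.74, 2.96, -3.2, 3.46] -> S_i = 2.54*(-1.08)^i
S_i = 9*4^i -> [9, 36, 144, 576, 2304]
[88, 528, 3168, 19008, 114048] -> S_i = 88*6^i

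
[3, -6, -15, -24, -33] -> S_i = 3 + -9*i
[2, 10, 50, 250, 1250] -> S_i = 2*5^i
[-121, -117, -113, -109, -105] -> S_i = -121 + 4*i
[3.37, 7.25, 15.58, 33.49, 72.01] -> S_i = 3.37*2.15^i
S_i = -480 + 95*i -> [-480, -385, -290, -195, -100]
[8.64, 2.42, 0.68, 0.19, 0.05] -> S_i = 8.64*0.28^i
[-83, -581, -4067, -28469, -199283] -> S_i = -83*7^i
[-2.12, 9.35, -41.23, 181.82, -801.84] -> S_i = -2.12*(-4.41)^i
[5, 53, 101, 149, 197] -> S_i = 5 + 48*i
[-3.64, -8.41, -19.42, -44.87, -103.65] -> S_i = -3.64*2.31^i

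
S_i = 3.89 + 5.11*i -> [3.89, 9.0, 14.11, 19.22, 24.33]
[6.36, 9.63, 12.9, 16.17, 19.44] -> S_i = 6.36 + 3.27*i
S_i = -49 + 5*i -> [-49, -44, -39, -34, -29]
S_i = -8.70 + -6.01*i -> [-8.7, -14.71, -20.72, -26.73, -32.74]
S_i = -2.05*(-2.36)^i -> [-2.05, 4.84, -11.42, 26.95, -63.59]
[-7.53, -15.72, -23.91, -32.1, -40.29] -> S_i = -7.53 + -8.19*i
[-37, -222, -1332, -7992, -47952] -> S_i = -37*6^i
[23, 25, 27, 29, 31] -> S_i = 23 + 2*i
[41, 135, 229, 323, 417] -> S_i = 41 + 94*i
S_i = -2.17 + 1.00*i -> [-2.17, -1.17, -0.17, 0.83, 1.83]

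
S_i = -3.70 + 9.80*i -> [-3.7, 6.1, 15.9, 25.7, 35.5]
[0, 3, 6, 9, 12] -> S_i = 0 + 3*i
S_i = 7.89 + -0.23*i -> [7.89, 7.66, 7.43, 7.2, 6.97]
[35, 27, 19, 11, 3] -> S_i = 35 + -8*i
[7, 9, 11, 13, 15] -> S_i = 7 + 2*i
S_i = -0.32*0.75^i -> [-0.32, -0.24, -0.18, -0.14, -0.1]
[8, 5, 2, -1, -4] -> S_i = 8 + -3*i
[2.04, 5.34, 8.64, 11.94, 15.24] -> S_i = 2.04 + 3.30*i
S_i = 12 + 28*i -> [12, 40, 68, 96, 124]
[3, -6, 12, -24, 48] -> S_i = 3*-2^i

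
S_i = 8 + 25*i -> [8, 33, 58, 83, 108]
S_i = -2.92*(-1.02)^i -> [-2.92, 2.98, -3.04, 3.1, -3.16]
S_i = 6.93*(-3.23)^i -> [6.93, -22.38, 72.3, -233.53, 754.3]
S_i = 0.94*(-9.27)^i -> [0.94, -8.71, 80.78, -748.8, 6941.4]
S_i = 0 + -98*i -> [0, -98, -196, -294, -392]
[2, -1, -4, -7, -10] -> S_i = 2 + -3*i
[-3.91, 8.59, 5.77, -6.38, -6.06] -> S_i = Random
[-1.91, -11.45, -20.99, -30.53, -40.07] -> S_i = -1.91 + -9.54*i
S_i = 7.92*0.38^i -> [7.92, 3.01, 1.14, 0.43, 0.17]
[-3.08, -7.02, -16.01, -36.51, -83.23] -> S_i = -3.08*2.28^i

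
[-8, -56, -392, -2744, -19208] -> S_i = -8*7^i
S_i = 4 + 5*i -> [4, 9, 14, 19, 24]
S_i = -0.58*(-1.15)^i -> [-0.58, 0.67, -0.77, 0.88, -1.01]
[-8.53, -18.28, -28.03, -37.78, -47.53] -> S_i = -8.53 + -9.75*i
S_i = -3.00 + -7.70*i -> [-3.0, -10.7, -18.4, -26.1, -33.8]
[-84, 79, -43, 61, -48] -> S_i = Random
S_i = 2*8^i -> [2, 16, 128, 1024, 8192]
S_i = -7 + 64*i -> [-7, 57, 121, 185, 249]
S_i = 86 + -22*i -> [86, 64, 42, 20, -2]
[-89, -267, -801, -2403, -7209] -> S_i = -89*3^i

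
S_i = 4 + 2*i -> [4, 6, 8, 10, 12]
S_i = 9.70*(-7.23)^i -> [9.7, -70.13, 507.05, -3665.95, 26504.82]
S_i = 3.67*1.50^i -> [3.67, 5.5, 8.26, 12.39, 18.58]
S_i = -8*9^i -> [-8, -72, -648, -5832, -52488]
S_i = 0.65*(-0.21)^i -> [0.65, -0.14, 0.03, -0.01, 0.0]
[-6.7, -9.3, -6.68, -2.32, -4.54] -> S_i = Random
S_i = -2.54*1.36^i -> [-2.54, -3.45, -4.7, -6.39, -8.69]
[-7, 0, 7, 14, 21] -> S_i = -7 + 7*i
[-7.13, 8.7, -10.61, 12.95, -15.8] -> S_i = -7.13*(-1.22)^i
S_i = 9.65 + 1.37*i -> [9.65, 11.02, 12.39, 13.76, 15.13]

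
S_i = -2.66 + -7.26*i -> [-2.66, -9.92, -17.18, -24.44, -31.7]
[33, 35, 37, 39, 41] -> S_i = 33 + 2*i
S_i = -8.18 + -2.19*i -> [-8.18, -10.37, -12.56, -14.75, -16.94]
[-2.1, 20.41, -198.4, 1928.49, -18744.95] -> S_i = -2.10*(-9.72)^i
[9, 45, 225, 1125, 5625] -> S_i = 9*5^i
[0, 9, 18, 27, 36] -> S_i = 0 + 9*i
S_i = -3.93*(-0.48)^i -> [-3.93, 1.89, -0.91, 0.43, -0.21]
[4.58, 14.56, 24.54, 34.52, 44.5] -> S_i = 4.58 + 9.98*i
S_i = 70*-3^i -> [70, -210, 630, -1890, 5670]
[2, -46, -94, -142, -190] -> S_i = 2 + -48*i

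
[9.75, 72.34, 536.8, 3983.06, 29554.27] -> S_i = 9.75*7.42^i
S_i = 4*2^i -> [4, 8, 16, 32, 64]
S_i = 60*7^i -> [60, 420, 2940, 20580, 144060]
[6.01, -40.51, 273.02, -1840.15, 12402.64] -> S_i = 6.01*(-6.74)^i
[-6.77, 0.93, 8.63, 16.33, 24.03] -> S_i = -6.77 + 7.70*i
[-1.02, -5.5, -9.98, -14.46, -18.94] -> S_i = -1.02 + -4.48*i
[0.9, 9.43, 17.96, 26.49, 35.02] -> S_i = 0.90 + 8.53*i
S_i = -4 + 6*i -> [-4, 2, 8, 14, 20]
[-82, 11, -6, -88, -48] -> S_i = Random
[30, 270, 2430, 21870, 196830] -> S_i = 30*9^i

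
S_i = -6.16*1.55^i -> [-6.16, -9.55, -14.8, -22.94, -35.56]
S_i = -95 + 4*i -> [-95, -91, -87, -83, -79]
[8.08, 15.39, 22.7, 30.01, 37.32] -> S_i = 8.08 + 7.31*i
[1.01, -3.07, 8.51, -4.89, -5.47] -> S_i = Random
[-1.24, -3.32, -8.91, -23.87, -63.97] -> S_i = -1.24*2.68^i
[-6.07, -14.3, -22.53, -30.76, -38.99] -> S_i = -6.07 + -8.23*i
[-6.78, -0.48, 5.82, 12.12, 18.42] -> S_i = -6.78 + 6.30*i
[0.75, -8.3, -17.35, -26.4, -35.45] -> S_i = 0.75 + -9.05*i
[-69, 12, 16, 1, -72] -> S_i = Random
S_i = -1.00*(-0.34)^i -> [-1.0, 0.34, -0.12, 0.04, -0.01]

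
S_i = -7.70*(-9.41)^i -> [-7.7, 72.46, -681.82, 6415.93, -60373.9]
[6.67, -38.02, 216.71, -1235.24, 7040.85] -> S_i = 6.67*(-5.70)^i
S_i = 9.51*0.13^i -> [9.51, 1.24, 0.16, 0.02, 0.0]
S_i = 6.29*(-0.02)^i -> [6.29, -0.13, 0.0, -0.0, 0.0]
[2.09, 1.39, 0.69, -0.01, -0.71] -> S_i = 2.09 + -0.70*i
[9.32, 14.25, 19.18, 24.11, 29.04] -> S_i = 9.32 + 4.93*i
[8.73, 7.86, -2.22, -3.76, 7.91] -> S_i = Random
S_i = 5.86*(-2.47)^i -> [5.86, -14.47, 35.75, -88.31, 218.11]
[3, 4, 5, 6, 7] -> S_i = 3 + 1*i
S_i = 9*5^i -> [9, 45, 225, 1125, 5625]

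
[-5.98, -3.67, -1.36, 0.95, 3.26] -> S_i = -5.98 + 2.31*i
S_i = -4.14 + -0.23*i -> [-4.14, -4.37, -4.6, -4.83, -5.06]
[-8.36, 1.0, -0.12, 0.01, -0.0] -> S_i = -8.36*(-0.12)^i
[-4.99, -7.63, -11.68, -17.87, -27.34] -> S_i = -4.99*1.53^i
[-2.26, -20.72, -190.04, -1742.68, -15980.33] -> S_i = -2.26*9.17^i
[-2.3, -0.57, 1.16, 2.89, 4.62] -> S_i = -2.30 + 1.73*i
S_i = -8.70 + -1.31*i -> [-8.7, -10.01, -11.32, -12.63, -13.94]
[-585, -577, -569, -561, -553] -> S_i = -585 + 8*i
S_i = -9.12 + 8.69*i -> [-9.12, -0.43, 8.26, 16.95, 25.64]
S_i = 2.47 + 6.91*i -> [2.47, 9.38, 16.29, 23.2, 30.11]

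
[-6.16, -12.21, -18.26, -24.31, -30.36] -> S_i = -6.16 + -6.05*i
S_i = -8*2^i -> [-8, -16, -32, -64, -128]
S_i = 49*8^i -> [49, 392, 3136, 25088, 200704]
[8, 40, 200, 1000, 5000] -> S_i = 8*5^i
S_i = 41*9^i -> [41, 369, 3321, 29889, 269001]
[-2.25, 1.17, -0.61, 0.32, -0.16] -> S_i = -2.25*(-0.52)^i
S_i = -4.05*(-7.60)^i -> [-4.05, 30.78, -233.93, 1777.85, -13511.68]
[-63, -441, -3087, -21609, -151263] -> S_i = -63*7^i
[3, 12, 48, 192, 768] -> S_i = 3*4^i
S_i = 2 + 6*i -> [2, 8, 14, 20, 26]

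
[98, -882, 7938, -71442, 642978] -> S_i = 98*-9^i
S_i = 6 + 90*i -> [6, 96, 186, 276, 366]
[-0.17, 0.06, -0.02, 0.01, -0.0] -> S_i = -0.17*(-0.38)^i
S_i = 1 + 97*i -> [1, 98, 195, 292, 389]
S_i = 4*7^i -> [4, 28, 196, 1372, 9604]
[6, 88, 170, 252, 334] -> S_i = 6 + 82*i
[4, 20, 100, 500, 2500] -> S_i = 4*5^i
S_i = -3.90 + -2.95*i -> [-3.9, -6.85, -9.8, -12.75, -15.7]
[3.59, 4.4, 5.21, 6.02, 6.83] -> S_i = 3.59 + 0.81*i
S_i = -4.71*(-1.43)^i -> [-4.71, 6.74, -9.63, 13.77, -19.7]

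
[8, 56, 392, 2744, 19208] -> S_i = 8*7^i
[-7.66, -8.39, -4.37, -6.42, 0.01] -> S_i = Random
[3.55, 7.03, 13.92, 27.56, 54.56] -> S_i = 3.55*1.98^i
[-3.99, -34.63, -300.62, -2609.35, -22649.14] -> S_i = -3.99*8.68^i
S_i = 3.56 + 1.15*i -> [3.56, 4.71, 5.86, 7.01, 8.16]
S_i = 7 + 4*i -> [7, 11, 15, 19, 23]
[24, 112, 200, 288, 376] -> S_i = 24 + 88*i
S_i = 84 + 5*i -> [84, 89, 94, 99, 104]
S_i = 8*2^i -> [8, 16, 32, 64, 128]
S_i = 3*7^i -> [3, 21, 147, 1029, 7203]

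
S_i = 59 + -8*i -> [59, 51, 43, 35, 27]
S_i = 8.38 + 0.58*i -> [8.38, 8.96, 9.54, 10.12, 10.7]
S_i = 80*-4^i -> [80, -320, 1280, -5120, 20480]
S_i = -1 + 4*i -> [-1, 3, 7, 11, 15]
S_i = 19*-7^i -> [19, -133, 931, -6517, 45619]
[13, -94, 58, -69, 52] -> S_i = Random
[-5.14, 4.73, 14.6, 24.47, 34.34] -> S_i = -5.14 + 9.87*i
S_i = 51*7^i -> [51, 357, 2499, 17493, 122451]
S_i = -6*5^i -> [-6, -30, -150, -750, -3750]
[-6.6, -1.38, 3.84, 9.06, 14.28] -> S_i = -6.60 + 5.22*i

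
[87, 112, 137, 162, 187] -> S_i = 87 + 25*i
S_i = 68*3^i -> [68, 204, 612, 1836, 5508]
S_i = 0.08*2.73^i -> [0.08, 0.22, 0.6, 1.63, 4.44]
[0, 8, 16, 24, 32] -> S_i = 0 + 8*i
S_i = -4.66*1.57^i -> [-4.66, -7.32, -11.49, -18.03, -28.31]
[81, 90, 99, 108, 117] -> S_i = 81 + 9*i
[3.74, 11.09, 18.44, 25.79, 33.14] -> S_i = 3.74 + 7.35*i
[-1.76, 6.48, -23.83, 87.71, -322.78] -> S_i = -1.76*(-3.68)^i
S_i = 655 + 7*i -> [655, 662, 669, 676, 683]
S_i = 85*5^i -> [85, 425, 2125, 10625, 53125]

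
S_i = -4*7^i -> [-4, -28, -196, -1372, -9604]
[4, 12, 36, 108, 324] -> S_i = 4*3^i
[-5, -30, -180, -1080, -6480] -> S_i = -5*6^i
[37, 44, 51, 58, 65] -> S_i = 37 + 7*i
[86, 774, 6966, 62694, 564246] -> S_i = 86*9^i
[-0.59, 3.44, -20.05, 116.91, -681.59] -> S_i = -0.59*(-5.83)^i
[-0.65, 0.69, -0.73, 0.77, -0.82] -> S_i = -0.65*(-1.06)^i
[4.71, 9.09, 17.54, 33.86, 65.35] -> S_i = 4.71*1.93^i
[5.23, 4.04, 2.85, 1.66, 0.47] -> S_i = 5.23 + -1.19*i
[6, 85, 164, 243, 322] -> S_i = 6 + 79*i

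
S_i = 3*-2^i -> [3, -6, 12, -24, 48]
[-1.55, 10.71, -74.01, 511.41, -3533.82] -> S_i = -1.55*(-6.91)^i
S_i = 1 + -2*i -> [1, -1, -3, -5, -7]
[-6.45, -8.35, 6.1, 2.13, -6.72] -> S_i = Random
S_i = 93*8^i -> [93, 744, 5952, 47616, 380928]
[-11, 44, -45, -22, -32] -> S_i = Random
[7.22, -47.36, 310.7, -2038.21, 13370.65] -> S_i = 7.22*(-6.56)^i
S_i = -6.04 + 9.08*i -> [-6.04, 3.04, 12.12, 21.2, 30.28]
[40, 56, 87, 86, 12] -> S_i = Random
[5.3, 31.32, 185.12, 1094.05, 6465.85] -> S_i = 5.30*5.91^i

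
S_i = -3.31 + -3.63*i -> [-3.31, -6.94, -10.57, -14.2, -17.83]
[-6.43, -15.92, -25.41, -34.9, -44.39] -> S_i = -6.43 + -9.49*i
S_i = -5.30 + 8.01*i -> [-5.3, 2.71, 10.72, 18.73, 26.74]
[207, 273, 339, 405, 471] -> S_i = 207 + 66*i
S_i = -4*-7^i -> [-4, 28, -196, 1372, -9604]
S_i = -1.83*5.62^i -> [-1.83, -10.28, -57.8, -324.83, -1825.56]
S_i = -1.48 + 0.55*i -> [-1.48, -0.93, -0.38, 0.17, 0.72]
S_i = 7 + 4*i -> [7, 11, 15, 19, 23]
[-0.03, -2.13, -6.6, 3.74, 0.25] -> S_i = Random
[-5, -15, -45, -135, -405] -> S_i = -5*3^i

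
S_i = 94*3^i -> [94, 282, 846, 2538, 7614]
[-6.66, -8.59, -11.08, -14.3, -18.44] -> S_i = -6.66*1.29^i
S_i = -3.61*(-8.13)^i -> [-3.61, 29.35, -238.61, 1939.9, -15771.37]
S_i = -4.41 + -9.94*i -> [-4.41, -14.35, -24.29, -34.23, -44.17]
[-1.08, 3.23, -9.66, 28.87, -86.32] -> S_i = -1.08*(-2.99)^i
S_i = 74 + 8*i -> [74, 82, 90, 98, 106]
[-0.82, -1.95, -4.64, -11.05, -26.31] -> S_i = -0.82*2.38^i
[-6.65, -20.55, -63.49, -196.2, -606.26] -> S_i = -6.65*3.09^i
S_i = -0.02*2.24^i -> [-0.02, -0.04, -0.1, -0.22, -0.5]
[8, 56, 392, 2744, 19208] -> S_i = 8*7^i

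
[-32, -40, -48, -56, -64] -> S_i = -32 + -8*i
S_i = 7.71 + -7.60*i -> [7.71, 0.11, -7.49, -15.09, -22.69]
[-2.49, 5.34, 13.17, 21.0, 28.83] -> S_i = -2.49 + 7.83*i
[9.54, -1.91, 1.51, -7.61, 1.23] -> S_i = Random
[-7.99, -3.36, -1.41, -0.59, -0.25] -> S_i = -7.99*0.42^i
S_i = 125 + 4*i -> [125, 129, 133, 137, 141]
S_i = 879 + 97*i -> [879, 976, 1073, 1170, 1267]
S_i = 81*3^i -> [81, 243, 729, 2187, 6561]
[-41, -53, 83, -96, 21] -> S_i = Random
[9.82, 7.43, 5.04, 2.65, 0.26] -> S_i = 9.82 + -2.39*i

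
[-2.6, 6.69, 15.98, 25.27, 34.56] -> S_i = -2.60 + 9.29*i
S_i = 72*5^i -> [72, 360, 1800, 9000, 45000]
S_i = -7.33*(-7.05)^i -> [-7.33, 51.68, -364.32, 2568.45, -18107.58]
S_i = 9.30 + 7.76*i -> [9.3, 17.06, 24.82, 32.58, 40.34]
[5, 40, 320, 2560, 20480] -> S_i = 5*8^i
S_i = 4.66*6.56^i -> [4.66, 30.57, 200.54, 1315.52, 8629.81]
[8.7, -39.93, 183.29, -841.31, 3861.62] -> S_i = 8.70*(-4.59)^i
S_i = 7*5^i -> [7, 35, 175, 875, 4375]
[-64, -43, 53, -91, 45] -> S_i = Random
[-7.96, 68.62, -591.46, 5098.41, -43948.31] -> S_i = -7.96*(-8.62)^i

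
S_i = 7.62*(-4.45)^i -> [7.62, -33.91, 150.9, -671.48, 2988.1]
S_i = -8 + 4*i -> [-8, -4, 0, 4, 8]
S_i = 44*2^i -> [44, 88, 176, 352, 704]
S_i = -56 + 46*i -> [-56, -10, 36, 82, 128]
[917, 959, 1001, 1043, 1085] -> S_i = 917 + 42*i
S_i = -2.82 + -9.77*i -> [-2.82, -12.59, -22.36, -32.13, -41.9]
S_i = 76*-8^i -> [76, -608, 4864, -38912, 311296]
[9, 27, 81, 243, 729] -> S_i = 9*3^i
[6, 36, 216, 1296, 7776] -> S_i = 6*6^i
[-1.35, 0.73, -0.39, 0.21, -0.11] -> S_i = -1.35*(-0.54)^i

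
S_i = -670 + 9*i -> [-670, -661, -652, -643, -634]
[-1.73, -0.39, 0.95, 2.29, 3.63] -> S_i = -1.73 + 1.34*i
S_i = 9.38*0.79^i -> [9.38, 7.41, 5.85, 4.62, 3.65]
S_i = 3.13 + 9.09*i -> [3.13, 12.22, 21.31, 30.4, 39.49]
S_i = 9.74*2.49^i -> [9.74, 24.25, 60.39, 150.37, 374.42]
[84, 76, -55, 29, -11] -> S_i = Random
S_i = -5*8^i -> [-5, -40, -320, -2560, -20480]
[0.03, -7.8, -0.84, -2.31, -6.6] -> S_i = Random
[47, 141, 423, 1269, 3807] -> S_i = 47*3^i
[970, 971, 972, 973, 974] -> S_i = 970 + 1*i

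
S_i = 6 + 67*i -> [6, 73, 140, 207, 274]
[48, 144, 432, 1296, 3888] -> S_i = 48*3^i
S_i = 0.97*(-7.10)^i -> [0.97, -6.89, 48.9, -347.17, 2464.93]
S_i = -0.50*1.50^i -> [-0.5, -0.75, -1.12, -1.69, -2.53]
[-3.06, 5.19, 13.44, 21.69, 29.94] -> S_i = -3.06 + 8.25*i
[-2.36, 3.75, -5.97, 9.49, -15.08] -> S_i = -2.36*(-1.59)^i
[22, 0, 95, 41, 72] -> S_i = Random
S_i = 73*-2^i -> [73, -146, 292, -584, 1168]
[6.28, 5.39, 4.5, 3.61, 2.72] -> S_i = 6.28 + -0.89*i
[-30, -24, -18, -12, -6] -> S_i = -30 + 6*i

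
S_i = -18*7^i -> [-18, -126, -882, -6174, -43218]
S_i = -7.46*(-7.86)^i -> [-7.46, 58.64, -460.88, 3622.48, -28472.72]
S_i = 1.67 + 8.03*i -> [1.67, 9.7, 17.73, 25.76, 33.79]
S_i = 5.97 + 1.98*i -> [5.97, 7.95, 9.93, 11.91, 13.89]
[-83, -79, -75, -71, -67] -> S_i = -83 + 4*i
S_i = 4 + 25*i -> [4, 29, 54, 79, 104]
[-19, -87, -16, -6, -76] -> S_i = Random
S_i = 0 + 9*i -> [0, 9, 18, 27, 36]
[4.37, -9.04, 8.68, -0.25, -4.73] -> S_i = Random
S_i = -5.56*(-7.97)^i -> [-5.56, 44.31, -353.18, 2814.81, -22434.07]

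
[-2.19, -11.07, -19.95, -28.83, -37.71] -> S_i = -2.19 + -8.88*i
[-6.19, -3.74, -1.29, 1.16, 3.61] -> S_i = -6.19 + 2.45*i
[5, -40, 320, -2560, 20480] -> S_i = 5*-8^i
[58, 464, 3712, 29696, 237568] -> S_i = 58*8^i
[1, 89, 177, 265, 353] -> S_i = 1 + 88*i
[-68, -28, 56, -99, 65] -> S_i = Random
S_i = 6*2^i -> [6, 12, 24, 48, 96]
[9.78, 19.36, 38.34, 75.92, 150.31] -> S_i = 9.78*1.98^i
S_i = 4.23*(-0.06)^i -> [4.23, -0.25, 0.02, -0.0, 0.0]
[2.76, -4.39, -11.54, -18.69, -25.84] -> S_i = 2.76 + -7.15*i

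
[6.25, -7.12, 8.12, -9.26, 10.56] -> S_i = 6.25*(-1.14)^i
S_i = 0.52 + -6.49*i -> [0.52, -5.97, -12.46, -18.95, -25.44]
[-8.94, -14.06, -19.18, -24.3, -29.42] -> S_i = -8.94 + -5.12*i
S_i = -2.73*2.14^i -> [-2.73, -5.84, -12.5, -26.75, -57.26]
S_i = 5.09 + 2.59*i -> [5.09, 7.68, 10.27, 12.86, 15.45]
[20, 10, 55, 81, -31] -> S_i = Random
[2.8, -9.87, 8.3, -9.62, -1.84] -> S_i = Random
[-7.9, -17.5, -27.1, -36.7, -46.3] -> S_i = -7.90 + -9.60*i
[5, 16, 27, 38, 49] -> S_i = 5 + 11*i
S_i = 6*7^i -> [6, 42, 294, 2058, 14406]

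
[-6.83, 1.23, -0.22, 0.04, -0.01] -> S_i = -6.83*(-0.18)^i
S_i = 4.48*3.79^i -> [4.48, 16.98, 64.35, 243.89, 924.35]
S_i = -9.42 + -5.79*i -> [-9.42, -15.21, -21.0, -26.79, -32.58]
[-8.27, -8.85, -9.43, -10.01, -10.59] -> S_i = -8.27 + -0.58*i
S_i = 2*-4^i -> [2, -8, 32, -128, 512]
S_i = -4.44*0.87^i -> [-4.44, -3.86, -3.36, -2.92, -2.54]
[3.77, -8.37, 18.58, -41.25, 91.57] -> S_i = 3.77*(-2.22)^i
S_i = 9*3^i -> [9, 27, 81, 243, 729]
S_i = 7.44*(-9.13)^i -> [7.44, -67.93, 620.18, -5662.2, 51695.89]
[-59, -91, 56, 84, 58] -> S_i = Random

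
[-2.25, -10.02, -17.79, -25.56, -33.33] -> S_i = -2.25 + -7.77*i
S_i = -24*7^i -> [-24, -168, -1176, -8232, -57624]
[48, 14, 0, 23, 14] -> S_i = Random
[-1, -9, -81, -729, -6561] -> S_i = -1*9^i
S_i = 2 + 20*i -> [2, 22, 42, 62, 82]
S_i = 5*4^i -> [5, 20, 80, 320, 1280]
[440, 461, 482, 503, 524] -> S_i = 440 + 21*i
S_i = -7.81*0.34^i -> [-7.81, -2.66, -0.9, -0.31, -0.1]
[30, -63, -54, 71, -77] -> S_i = Random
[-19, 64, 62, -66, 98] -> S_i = Random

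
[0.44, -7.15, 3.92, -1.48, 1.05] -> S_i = Random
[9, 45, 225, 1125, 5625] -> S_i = 9*5^i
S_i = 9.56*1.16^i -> [9.56, 11.09, 12.86, 14.92, 17.31]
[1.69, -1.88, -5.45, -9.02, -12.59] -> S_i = 1.69 + -3.57*i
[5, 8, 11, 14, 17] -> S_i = 5 + 3*i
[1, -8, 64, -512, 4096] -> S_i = 1*-8^i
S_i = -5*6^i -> [-5, -30, -180, -1080, -6480]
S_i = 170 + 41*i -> [170, 211, 252, 293, 334]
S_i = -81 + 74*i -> [-81, -7, 67, 141, 215]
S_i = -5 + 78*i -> [-5, 73, 151, 229, 307]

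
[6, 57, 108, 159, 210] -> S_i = 6 + 51*i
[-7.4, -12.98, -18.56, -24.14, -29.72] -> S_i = -7.40 + -5.58*i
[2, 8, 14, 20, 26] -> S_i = 2 + 6*i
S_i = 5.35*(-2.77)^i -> [5.35, -14.82, 41.05, -113.71, 314.97]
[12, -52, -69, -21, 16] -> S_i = Random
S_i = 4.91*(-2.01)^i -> [4.91, -9.87, 19.84, -39.87, 80.14]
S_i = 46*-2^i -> [46, -92, 184, -368, 736]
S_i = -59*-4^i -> [-59, 236, -944, 3776, -15104]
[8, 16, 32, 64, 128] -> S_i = 8*2^i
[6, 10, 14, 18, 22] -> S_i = 6 + 4*i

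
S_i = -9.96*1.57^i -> [-9.96, -15.64, -24.55, -38.54, -60.51]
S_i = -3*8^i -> [-3, -24, -192, -1536, -12288]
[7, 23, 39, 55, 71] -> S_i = 7 + 16*i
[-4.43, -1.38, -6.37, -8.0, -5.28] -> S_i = Random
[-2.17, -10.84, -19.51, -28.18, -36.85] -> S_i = -2.17 + -8.67*i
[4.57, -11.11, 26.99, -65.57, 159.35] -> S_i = 4.57*(-2.43)^i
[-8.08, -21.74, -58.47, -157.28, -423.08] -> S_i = -8.08*2.69^i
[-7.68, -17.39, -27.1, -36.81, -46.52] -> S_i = -7.68 + -9.71*i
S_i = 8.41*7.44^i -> [8.41, 62.57, 465.52, 3463.5, 25768.42]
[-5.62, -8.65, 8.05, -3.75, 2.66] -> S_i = Random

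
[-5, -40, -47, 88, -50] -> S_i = Random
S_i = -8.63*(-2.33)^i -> [-8.63, 20.11, -46.85, 109.16, -254.35]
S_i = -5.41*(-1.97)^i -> [-5.41, 10.66, -21.0, 41.36, -81.48]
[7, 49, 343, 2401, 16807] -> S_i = 7*7^i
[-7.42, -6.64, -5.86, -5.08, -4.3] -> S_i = -7.42 + 0.78*i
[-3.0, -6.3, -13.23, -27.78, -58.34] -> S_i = -3.00*2.10^i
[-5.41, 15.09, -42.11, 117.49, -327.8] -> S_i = -5.41*(-2.79)^i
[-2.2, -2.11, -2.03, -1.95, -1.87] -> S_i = -2.20*0.96^i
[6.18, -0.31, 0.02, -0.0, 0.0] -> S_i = 6.18*(-0.05)^i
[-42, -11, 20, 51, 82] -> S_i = -42 + 31*i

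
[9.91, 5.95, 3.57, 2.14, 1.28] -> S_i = 9.91*0.60^i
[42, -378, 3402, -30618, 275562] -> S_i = 42*-9^i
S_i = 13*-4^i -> [13, -52, 208, -832, 3328]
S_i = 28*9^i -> [28, 252, 2268, 20412, 183708]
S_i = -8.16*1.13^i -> [-8.16, -9.22, -10.42, -11.77, -13.3]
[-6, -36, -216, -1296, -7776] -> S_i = -6*6^i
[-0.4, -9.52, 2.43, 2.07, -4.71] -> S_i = Random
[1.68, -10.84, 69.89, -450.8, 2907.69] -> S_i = 1.68*(-6.45)^i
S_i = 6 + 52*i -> [6, 58, 110, 162, 214]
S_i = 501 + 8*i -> [501, 509, 517, 525, 533]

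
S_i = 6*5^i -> [6, 30, 150, 750, 3750]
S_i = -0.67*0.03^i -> [-0.67, -0.02, -0.0, -0.0, -0.0]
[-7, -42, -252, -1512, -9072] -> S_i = -7*6^i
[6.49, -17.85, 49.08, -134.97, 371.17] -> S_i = 6.49*(-2.75)^i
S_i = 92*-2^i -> [92, -184, 368, -736, 1472]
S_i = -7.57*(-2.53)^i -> [-7.57, 19.15, -48.45, 122.59, -310.15]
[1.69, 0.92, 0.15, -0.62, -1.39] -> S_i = 1.69 + -0.77*i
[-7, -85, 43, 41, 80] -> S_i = Random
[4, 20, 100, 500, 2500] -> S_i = 4*5^i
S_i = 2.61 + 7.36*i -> [2.61, 9.97, 17.33, 24.69, 32.05]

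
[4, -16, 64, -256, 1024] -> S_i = 4*-4^i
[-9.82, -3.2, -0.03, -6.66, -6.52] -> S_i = Random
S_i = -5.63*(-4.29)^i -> [-5.63, 24.15, -103.62, 444.51, -1906.94]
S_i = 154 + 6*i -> [154, 160, 166, 172, 178]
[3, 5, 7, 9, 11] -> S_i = 3 + 2*i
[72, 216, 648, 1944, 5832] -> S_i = 72*3^i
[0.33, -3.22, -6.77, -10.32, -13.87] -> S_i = 0.33 + -3.55*i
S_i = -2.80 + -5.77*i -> [-2.8, -8.57, -14.34, -20.11, -25.88]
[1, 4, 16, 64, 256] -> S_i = 1*4^i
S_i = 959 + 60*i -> [959, 1019, 1079, 1139, 1199]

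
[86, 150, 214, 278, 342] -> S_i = 86 + 64*i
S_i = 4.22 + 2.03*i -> [4.22, 6.25, 8.28, 10.31, 12.34]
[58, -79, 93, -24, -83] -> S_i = Random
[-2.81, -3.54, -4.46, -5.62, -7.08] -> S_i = -2.81*1.26^i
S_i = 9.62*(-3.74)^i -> [9.62, -35.98, 134.56, -503.26, 1882.18]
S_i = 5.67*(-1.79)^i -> [5.67, -10.15, 18.17, -32.52, 58.21]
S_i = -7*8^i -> [-7, -56, -448, -3584, -28672]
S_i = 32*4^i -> [32, 128, 512, 2048, 8192]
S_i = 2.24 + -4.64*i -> [2.24, -2.4, -7.04, -11.68, -16.32]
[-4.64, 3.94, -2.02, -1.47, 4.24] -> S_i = Random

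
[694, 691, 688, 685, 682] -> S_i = 694 + -3*i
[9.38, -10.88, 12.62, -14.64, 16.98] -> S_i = 9.38*(-1.16)^i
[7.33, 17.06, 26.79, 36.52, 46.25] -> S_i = 7.33 + 9.73*i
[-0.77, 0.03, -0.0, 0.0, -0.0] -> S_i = -0.77*(-0.04)^i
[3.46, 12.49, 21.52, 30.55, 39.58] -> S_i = 3.46 + 9.03*i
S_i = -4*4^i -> [-4, -16, -64, -256, -1024]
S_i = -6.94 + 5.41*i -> [-6.94, -1.53, 3.88, 9.29, 14.7]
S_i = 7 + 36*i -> [7, 43, 79, 115, 151]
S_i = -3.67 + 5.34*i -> [-3.67, 1.67, 7.01, 12.35, 17.69]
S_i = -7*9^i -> [-7, -63, -567, -5103, -45927]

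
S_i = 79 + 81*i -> [79, 160, 241, 322, 403]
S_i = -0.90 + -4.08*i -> [-0.9, -4.98, -9.06, -13.14, -17.22]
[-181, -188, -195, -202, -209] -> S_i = -181 + -7*i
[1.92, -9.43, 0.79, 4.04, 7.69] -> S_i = Random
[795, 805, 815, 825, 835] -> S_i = 795 + 10*i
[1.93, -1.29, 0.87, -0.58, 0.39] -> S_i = 1.93*(-0.67)^i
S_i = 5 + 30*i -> [5, 35, 65, 95, 125]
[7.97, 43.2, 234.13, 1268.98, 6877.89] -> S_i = 7.97*5.42^i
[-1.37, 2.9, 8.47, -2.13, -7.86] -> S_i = Random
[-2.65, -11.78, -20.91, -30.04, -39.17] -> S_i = -2.65 + -9.13*i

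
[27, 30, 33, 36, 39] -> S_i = 27 + 3*i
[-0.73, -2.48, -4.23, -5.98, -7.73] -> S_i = -0.73 + -1.75*i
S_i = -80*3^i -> [-80, -240, -720, -2160, -6480]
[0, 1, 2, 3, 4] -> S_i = 0 + 1*i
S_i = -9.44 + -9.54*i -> [-9.44, -18.98, -28.52, -38.06, -47.6]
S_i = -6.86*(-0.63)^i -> [-6.86, 4.32, -2.72, 1.72, -1.08]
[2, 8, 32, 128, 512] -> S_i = 2*4^i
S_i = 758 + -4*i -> [758, 754, 750, 746, 742]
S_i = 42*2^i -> [42, 84, 168, 336, 672]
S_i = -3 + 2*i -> [-3, -1, 1, 3, 5]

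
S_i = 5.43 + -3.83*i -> [5.43, 1.6, -2.23, -6.06, -9.89]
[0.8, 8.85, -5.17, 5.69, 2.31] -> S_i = Random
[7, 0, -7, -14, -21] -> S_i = 7 + -7*i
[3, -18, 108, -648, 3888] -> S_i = 3*-6^i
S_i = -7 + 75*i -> [-7, 68, 143, 218, 293]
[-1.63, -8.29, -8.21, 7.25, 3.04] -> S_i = Random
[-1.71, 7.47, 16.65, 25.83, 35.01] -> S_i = -1.71 + 9.18*i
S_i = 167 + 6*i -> [167, 173, 179, 185, 191]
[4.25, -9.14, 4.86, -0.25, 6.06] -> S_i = Random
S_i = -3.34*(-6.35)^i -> [-3.34, 21.21, -134.68, 855.2, -5430.52]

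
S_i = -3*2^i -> [-3, -6, -12, -24, -48]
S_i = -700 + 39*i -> [-700, -661, -622, -583, -544]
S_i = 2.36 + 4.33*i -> [2.36, 6.69, 11.02, 15.35, 19.68]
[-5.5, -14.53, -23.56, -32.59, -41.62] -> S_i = -5.50 + -9.03*i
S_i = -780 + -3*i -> [-780, -783, -786, -789, -792]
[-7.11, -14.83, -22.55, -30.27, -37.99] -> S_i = -7.11 + -7.72*i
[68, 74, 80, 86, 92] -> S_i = 68 + 6*i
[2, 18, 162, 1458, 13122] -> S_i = 2*9^i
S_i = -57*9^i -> [-57, -513, -4617, -41553, -373977]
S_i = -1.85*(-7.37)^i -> [-1.85, 13.63, -100.49, 740.58, -5458.1]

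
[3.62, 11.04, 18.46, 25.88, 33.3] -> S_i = 3.62 + 7.42*i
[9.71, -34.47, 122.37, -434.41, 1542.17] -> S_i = 9.71*(-3.55)^i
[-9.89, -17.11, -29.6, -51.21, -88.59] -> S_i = -9.89*1.73^i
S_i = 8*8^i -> [8, 64, 512, 4096, 32768]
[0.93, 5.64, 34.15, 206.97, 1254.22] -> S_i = 0.93*6.06^i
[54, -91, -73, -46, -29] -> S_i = Random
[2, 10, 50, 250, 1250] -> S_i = 2*5^i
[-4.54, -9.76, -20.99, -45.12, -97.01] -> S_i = -4.54*2.15^i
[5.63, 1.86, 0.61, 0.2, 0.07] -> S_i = 5.63*0.33^i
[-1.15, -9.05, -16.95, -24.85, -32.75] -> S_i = -1.15 + -7.90*i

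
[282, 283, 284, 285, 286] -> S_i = 282 + 1*i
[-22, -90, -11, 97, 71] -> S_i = Random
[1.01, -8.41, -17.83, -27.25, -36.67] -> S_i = 1.01 + -9.42*i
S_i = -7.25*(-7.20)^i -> [-7.25, 52.2, -375.84, 2706.05, -19483.55]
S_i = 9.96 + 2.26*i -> [9.96, 12.22, 14.48, 16.74, 19.0]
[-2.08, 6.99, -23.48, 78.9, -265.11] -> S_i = -2.08*(-3.36)^i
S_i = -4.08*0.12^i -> [-4.08, -0.49, -0.06, -0.01, -0.0]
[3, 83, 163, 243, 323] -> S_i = 3 + 80*i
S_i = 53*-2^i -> [53, -106, 212, -424, 848]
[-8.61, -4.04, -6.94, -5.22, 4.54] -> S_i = Random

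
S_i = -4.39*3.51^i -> [-4.39, -15.41, -54.09, -189.84, -666.34]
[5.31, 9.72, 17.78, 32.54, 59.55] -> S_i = 5.31*1.83^i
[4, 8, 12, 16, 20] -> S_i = 4 + 4*i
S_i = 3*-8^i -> [3, -24, 192, -1536, 12288]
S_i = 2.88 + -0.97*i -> [2.88, 1.91, 0.94, -0.03, -1.0]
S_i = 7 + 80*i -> [7, 87, 167, 247, 327]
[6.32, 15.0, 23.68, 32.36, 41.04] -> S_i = 6.32 + 8.68*i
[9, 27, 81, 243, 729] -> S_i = 9*3^i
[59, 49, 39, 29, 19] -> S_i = 59 + -10*i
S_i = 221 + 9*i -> [221, 230, 239, 248, 257]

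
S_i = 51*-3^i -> [51, -153, 459, -1377, 4131]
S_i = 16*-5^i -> [16, -80, 400, -2000, 10000]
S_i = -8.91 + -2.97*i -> [-8.91, -11.88, -14.85, -17.82, -20.79]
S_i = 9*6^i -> [9, 54, 324, 1944, 11664]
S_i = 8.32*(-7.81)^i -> [8.32, -64.98, 507.49, -3963.48, 30954.76]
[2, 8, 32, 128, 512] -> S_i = 2*4^i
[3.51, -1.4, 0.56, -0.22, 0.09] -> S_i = 3.51*(-0.40)^i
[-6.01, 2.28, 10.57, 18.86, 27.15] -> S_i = -6.01 + 8.29*i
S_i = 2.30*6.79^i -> [2.3, 15.62, 106.04, 720.01, 4888.85]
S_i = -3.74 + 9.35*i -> [-3.74, 5.61, 14.96, 24.31, 33.66]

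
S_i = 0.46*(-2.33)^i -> [0.46, -1.07, 2.5, -5.82, 13.56]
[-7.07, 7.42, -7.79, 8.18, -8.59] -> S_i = -7.07*(-1.05)^i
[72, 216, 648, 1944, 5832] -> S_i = 72*3^i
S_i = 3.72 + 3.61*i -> [3.72, 7.33, 10.94, 14.55, 18.16]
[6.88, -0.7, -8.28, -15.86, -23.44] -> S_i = 6.88 + -7.58*i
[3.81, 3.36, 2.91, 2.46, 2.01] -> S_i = 3.81 + -0.45*i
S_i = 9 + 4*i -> [9, 13, 17, 21, 25]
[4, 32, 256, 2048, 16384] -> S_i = 4*8^i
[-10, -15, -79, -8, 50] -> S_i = Random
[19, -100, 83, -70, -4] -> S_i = Random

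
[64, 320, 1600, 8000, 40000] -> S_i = 64*5^i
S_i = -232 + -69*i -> [-232, -301, -370, -439, -508]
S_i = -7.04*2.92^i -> [-7.04, -20.56, -60.03, -175.28, -511.8]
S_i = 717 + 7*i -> [717, 724, 731, 738, 745]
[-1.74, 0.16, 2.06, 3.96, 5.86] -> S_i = -1.74 + 1.90*i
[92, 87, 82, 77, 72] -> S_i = 92 + -5*i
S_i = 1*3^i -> [1, 3, 9, 27, 81]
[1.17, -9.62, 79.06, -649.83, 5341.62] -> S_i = 1.17*(-8.22)^i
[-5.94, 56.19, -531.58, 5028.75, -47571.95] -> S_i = -5.94*(-9.46)^i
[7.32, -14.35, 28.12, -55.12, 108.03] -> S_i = 7.32*(-1.96)^i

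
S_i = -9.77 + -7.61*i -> [-9.77, -17.38, -24.99, -32.6, -40.21]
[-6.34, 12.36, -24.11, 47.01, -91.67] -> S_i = -6.34*(-1.95)^i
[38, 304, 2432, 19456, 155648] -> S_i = 38*8^i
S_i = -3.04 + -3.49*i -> [-3.04, -6.53, -10.02, -13.51, -17.0]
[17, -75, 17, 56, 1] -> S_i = Random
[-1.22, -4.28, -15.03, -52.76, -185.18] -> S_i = -1.22*3.51^i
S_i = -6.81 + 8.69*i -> [-6.81, 1.88, 10.57, 19.26, 27.95]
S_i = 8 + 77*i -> [8, 85, 162, 239, 316]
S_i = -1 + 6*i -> [-1, 5, 11, 17, 23]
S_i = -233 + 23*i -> [-233, -210, -187, -164, -141]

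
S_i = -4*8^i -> [-4, -32, -256, -2048, -16384]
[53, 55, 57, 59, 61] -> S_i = 53 + 2*i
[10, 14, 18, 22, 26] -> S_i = 10 + 4*i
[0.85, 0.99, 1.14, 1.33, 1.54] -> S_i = 0.85*1.16^i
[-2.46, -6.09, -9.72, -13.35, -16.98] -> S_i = -2.46 + -3.63*i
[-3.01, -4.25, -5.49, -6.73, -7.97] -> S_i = -3.01 + -1.24*i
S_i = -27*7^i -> [-27, -189, -1323, -9261, -64827]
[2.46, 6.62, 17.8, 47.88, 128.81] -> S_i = 2.46*2.69^i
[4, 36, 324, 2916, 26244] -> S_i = 4*9^i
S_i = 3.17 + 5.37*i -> [3.17, 8.54, 13.91, 19.28, 24.65]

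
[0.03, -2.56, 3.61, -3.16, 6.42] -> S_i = Random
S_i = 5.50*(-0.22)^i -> [5.5, -1.21, 0.27, -0.06, 0.01]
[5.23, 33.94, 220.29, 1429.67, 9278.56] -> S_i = 5.23*6.49^i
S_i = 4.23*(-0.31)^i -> [4.23, -1.31, 0.41, -0.13, 0.04]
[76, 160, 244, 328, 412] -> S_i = 76 + 84*i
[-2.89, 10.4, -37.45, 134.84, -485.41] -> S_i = -2.89*(-3.60)^i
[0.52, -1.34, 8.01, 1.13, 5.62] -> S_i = Random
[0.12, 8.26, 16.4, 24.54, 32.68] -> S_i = 0.12 + 8.14*i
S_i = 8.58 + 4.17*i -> [8.58, 12.75, 16.92, 21.09, 25.26]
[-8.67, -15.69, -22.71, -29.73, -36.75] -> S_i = -8.67 + -7.02*i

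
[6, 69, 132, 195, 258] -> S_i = 6 + 63*i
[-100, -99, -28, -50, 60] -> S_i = Random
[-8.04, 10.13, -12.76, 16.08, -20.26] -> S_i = -8.04*(-1.26)^i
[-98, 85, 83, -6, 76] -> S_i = Random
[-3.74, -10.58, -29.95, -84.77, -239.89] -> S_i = -3.74*2.83^i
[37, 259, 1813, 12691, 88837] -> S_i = 37*7^i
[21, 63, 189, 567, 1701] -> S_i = 21*3^i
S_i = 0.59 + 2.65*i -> [0.59, 3.24, 5.89, 8.54, 11.19]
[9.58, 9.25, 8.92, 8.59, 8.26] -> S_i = 9.58 + -0.33*i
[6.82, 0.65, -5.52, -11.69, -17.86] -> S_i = 6.82 + -6.17*i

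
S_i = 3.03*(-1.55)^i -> [3.03, -4.7, 7.28, -11.28, 17.49]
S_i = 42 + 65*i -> [42, 107, 172, 237, 302]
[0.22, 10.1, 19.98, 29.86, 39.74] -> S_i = 0.22 + 9.88*i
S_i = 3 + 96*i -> [3, 99, 195, 291, 387]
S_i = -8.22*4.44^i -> [-8.22, -36.5, -162.05, -719.48, -3194.51]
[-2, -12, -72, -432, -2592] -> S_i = -2*6^i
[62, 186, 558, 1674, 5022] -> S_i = 62*3^i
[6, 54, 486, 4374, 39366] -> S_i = 6*9^i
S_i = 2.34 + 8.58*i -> [2.34, 10.92, 19.5, 28.08, 36.66]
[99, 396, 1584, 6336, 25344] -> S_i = 99*4^i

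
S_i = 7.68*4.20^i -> [7.68, 32.26, 135.48, 569.0, 2389.78]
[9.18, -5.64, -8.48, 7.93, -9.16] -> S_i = Random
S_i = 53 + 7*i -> [53, 60, 67, 74, 81]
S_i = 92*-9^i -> [92, -828, 7452, -67068, 603612]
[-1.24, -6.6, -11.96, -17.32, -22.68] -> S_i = -1.24 + -5.36*i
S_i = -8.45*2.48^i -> [-8.45, -20.96, -51.97, -128.89, -319.64]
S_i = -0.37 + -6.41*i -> [-0.37, -6.78, -13.19, -19.6, -26.01]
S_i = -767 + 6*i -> [-767, -761, -755, -749, -743]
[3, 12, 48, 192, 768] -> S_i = 3*4^i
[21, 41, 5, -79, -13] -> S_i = Random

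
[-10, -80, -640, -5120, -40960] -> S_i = -10*8^i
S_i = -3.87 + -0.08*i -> [-3.87, -3.95, -4.03, -4.11, -4.19]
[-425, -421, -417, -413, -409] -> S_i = -425 + 4*i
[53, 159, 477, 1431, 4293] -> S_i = 53*3^i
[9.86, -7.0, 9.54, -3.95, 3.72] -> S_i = Random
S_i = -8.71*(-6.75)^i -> [-8.71, 58.79, -396.85, 2678.73, -18081.45]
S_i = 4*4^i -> [4, 16, 64, 256, 1024]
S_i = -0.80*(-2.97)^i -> [-0.8, 2.38, -7.06, 20.96, -62.25]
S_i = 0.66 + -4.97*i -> [0.66, -4.31, -9.28, -14.25, -19.22]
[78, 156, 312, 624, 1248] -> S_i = 78*2^i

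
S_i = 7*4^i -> [7, 28, 112, 448, 1792]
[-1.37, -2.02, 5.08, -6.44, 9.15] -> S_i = Random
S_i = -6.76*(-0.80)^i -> [-6.76, 5.41, -4.33, 3.46, -2.77]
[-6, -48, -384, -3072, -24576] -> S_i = -6*8^i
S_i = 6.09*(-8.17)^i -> [6.09, -49.76, 406.5, -3321.11, 27133.48]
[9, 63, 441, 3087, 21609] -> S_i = 9*7^i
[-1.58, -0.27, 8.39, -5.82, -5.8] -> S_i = Random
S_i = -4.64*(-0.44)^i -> [-4.64, 2.04, -0.9, 0.4, -0.17]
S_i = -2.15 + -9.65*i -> [-2.15, -11.8, -21.45, -31.1, -40.75]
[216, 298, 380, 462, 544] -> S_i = 216 + 82*i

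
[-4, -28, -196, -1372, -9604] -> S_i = -4*7^i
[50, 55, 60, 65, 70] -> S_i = 50 + 5*i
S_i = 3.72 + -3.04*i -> [3.72, 0.68, -2.36, -5.4, -8.44]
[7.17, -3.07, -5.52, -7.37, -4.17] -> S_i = Random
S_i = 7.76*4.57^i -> [7.76, 35.46, 162.07, 740.65, 3384.75]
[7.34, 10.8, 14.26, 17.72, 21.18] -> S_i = 7.34 + 3.46*i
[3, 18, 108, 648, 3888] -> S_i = 3*6^i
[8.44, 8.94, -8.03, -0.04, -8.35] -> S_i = Random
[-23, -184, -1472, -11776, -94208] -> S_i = -23*8^i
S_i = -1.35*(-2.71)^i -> [-1.35, 3.66, -9.91, 26.87, -72.81]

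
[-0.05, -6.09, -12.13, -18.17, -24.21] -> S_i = -0.05 + -6.04*i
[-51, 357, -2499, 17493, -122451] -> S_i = -51*-7^i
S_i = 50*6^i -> [50, 300, 1800, 10800, 64800]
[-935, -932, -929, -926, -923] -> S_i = -935 + 3*i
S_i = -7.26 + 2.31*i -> [-7.26, -4.95, -2.64, -0.33, 1.98]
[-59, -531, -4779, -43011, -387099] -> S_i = -59*9^i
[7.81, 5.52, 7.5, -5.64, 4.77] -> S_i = Random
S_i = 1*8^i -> [1, 8, 64, 512, 4096]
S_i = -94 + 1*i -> [-94, -93, -92, -91, -90]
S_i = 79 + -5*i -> [79, 74, 69, 64, 59]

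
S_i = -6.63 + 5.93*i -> [-6.63, -0.7, 5.23, 11.16, 17.09]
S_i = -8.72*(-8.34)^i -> [-8.72, 72.72, -606.52, 5058.42, -42187.2]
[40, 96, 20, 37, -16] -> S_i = Random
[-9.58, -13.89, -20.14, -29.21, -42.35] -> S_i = -9.58*1.45^i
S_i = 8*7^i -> [8, 56, 392, 2744, 19208]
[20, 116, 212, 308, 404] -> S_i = 20 + 96*i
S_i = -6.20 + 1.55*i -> [-6.2, -4.65, -3.1, -1.55, 0.0]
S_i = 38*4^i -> [38, 152, 608, 2432, 9728]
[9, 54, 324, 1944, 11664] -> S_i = 9*6^i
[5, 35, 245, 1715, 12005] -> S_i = 5*7^i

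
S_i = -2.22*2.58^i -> [-2.22, -5.73, -14.78, -38.13, -98.36]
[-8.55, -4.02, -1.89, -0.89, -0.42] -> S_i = -8.55*0.47^i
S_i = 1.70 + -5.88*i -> [1.7, -4.18, -10.06, -15.94, -21.82]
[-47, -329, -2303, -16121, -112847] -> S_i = -47*7^i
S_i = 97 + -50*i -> [97, 47, -3, -53, -103]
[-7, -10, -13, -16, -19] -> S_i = -7 + -3*i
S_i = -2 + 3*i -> [-2, 1, 4, 7, 10]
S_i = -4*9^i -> [-4, -36, -324, -2916, -26244]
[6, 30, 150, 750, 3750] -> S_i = 6*5^i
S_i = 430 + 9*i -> [430, 439, 448, 457, 466]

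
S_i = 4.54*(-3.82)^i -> [4.54, -17.34, 66.25, -253.07, 966.74]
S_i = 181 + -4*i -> [181, 177, 173, 169, 165]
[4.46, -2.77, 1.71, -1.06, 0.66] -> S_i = 4.46*(-0.62)^i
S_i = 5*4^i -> [5, 20, 80, 320, 1280]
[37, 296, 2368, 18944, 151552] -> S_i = 37*8^i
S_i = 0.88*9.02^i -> [0.88, 7.94, 71.6, 645.81, 5825.17]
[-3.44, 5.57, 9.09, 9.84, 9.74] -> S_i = Random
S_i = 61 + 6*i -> [61, 67, 73, 79, 85]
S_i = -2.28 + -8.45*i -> [-2.28, -10.73, -19.18, -27.63, -36.08]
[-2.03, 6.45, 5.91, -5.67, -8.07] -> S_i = Random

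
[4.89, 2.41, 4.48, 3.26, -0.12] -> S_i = Random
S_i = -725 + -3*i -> [-725, -728, -731, -734, -737]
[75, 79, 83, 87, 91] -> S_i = 75 + 4*i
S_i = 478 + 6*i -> [478, 484, 490, 496, 502]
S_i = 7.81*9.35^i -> [7.81, 73.02, 682.77, 6383.9, 59689.44]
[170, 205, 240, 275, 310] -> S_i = 170 + 35*i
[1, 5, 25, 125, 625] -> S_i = 1*5^i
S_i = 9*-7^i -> [9, -63, 441, -3087, 21609]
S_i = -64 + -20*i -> [-64, -84, -104, -124, -144]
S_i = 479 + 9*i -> [479, 488, 497, 506, 515]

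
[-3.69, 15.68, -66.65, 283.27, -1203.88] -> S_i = -3.69*(-4.25)^i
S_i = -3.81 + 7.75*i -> [-3.81, 3.94, 11.69, 19.44, 27.19]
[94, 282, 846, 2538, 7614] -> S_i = 94*3^i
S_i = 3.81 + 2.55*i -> [3.81, 6.36, 8.91, 11.46, 14.01]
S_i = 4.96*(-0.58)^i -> [4.96, -2.88, 1.67, -0.97, 0.56]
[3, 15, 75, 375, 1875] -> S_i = 3*5^i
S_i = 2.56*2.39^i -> [2.56, 6.12, 14.62, 34.95, 83.53]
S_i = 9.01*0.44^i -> [9.01, 3.96, 1.74, 0.77, 0.34]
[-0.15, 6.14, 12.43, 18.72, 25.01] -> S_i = -0.15 + 6.29*i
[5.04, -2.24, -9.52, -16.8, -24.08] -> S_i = 5.04 + -7.28*i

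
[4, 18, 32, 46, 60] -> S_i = 4 + 14*i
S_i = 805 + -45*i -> [805, 760, 715, 670, 625]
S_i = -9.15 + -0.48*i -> [-9.15, -9.63, -10.11, -10.59, -11.07]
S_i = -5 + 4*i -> [-5, -1, 3, 7, 11]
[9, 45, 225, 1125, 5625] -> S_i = 9*5^i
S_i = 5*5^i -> [5, 25, 125, 625, 3125]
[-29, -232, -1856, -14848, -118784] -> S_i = -29*8^i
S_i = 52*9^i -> [52, 468, 4212, 37908, 341172]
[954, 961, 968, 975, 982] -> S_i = 954 + 7*i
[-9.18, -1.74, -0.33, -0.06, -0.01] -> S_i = -9.18*0.19^i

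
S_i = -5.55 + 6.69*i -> [-5.55, 1.14, 7.83, 14.52, 21.21]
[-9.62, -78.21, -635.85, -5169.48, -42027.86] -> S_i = -9.62*8.13^i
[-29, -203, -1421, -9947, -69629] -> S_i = -29*7^i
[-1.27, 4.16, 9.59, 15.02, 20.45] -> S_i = -1.27 + 5.43*i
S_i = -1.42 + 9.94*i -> [-1.42, 8.52, 18.46, 28.4, 38.34]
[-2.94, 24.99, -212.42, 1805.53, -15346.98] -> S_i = -2.94*(-8.50)^i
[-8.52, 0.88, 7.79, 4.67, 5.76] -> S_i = Random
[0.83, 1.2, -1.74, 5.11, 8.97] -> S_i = Random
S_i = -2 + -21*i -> [-2, -23, -44, -65, -86]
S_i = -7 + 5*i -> [-7, -2, 3, 8, 13]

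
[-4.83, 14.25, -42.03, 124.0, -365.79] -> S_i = -4.83*(-2.95)^i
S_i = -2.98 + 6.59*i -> [-2.98, 3.61, 10.2, 16.79, 23.38]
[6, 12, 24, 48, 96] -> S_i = 6*2^i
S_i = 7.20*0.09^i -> [7.2, 0.65, 0.06, 0.01, 0.0]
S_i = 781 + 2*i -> [781, 783, 785, 787, 789]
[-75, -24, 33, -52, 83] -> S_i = Random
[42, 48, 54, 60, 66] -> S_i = 42 + 6*i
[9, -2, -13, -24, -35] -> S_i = 9 + -11*i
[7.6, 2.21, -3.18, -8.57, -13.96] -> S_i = 7.60 + -5.39*i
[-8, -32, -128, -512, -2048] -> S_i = -8*4^i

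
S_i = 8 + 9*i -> [8, 17, 26, 35, 44]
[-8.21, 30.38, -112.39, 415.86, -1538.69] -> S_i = -8.21*(-3.70)^i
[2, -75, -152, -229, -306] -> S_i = 2 + -77*i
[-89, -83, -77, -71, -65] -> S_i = -89 + 6*i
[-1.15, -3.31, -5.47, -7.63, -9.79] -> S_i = -1.15 + -2.16*i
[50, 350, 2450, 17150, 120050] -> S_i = 50*7^i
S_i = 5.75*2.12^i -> [5.75, 12.19, 25.84, 54.79, 116.15]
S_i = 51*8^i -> [51, 408, 3264, 26112, 208896]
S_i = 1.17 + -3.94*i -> [1.17, -2.77, -6.71, -10.65, -14.59]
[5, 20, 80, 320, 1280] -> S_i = 5*4^i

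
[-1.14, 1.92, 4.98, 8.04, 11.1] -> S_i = -1.14 + 3.06*i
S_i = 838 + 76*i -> [838, 914, 990, 1066, 1142]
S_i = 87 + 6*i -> [87, 93, 99, 105, 111]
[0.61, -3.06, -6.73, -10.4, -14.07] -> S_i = 0.61 + -3.67*i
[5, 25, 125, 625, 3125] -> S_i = 5*5^i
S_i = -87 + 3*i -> [-87, -84, -81, -78, -75]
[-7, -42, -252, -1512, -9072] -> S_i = -7*6^i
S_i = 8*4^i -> [8, 32, 128, 512, 2048]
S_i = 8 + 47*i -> [8, 55, 102, 149, 196]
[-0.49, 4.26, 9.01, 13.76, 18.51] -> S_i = -0.49 + 4.75*i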